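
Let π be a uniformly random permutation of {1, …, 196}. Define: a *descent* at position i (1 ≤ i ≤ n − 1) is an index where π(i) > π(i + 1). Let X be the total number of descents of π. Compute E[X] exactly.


Write X = Σ X_I over i = 1, …, 195, with X_I the indicator of one descent.
There are 195 indicators.
For each fixed i, the pair (π(i), π(i+1)) is a uniformly random ordered pair of distinct values from {1, …, 196}; by symmetry P[π(i) > π(i+1)] = 1/2.
By linearity: E[X] = 195 · (1/2) = (196 − 1) · (1/2) = 195/2 ≈ 97.50000.

E[X] = 195/2 = 97.50000.


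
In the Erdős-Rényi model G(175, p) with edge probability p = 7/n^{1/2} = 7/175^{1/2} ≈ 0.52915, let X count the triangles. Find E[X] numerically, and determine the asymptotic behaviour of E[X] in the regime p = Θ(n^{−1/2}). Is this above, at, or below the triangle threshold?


Number of potential triangles: C(175, 3) = 877975.
Each occurs with probability p³ ≈ (0.52915)³ ≈ 1.48162073e-01.
By linearity: E[X] = C(175, 3)·p³ ≈ 877975 · 1.48162073e-01 ≈ 130082.596411.
Since α = 1/2 < 1, p = c/n^{1/2} ≫ 1/n is above the triangle threshold p ~ 1/n. Asymptotically E[X] ~ (c³/6)·n^{3(1−α)} = (7³/6)·n^{1.5} → ∞; triangles are abundant w.h.p.

E[X] ≈ 130082.596411; in regime p = Θ(1/n^{1/2}) E[X] diverges (above the triangle threshold p ~ 1/n).


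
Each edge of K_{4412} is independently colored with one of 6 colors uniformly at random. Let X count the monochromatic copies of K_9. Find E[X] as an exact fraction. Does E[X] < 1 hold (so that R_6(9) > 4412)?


E[X] = C(4412, 9) · 6^{1 − 36} = 1731452449760113018141823620 · 6^{−35} = 1731452449760113018141823620/1719070799748422591028658176.
As a reduced fraction: E[X] = 432863112440028254535455905/429767699937105647757164544 ≈ 1.00720.
Is E[X] < 1? NO.
Since E[X] ≥ 1, the first-moment bound is inconclusive at n = 4412; it does NOT by itself certify R_6(9) > 4412.

E[X] = 432863112440028254535455905/429767699937105647757164544 ≈ 1.00720; E[X] ≥ 1; first-moment method inconclusive here.


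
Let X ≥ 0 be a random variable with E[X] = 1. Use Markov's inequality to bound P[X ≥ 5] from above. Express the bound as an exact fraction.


μ = E[X] = 1, a = 5.
Markov: P[X ≥ 5] ≤ μ/a = (1)/5 = 1/5.
Numerically: ≈ 0.200.
(Since a = 5 > μ = 1.000, the bound 1/5 is < 1 and informative.)

P[X ≥ 5] ≤ 1/5 ≈ 0.200.


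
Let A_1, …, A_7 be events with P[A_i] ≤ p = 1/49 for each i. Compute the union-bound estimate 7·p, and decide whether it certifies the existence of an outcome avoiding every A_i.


Union bound: P[∪_{i=1}^{7} A_i] ≤ Σ_i P[A_i] ≤ 7·p = 7·(1/49) = 1/7.
Numerically: 1/7 ≈ 0.1429.
Is 1/7 < 1? YES.
Since P[∪ A_i] ≤ 1/7 < 1, the complement has P[∩ A_i^c] ≥ 1 − 1/7 = 6/7 > 0, so some outcome avoids every A_i.

7·p = 1/7 ≈ 0.1429; existence CERTIFIED by the union bound.


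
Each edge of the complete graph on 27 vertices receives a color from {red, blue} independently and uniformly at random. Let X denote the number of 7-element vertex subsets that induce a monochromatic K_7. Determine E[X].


Let X = Σ_S X_S over the C(27, 7) = 888030 subsets S of size 7, where X_S = 1 if the K_7 on S is monochromatic.
For a fixed S, the K_7 on S has C(7, 2) = 21 edges. P[all 21 edges red] = (1/2)^21, and likewise for blue, so P[monochromatic] = 2·(1/2)^21 = 2^{1 − 21} = 1/1048576.
Summing: E[X] = C(27, 7) · 2^{1 − 21} = 888030 · 1/1048576 = 444015/524288.
Numerically: E[X] ≈ 0.8469.

E[X] = C(27,7)·2^(1−C(7,2)) = 444015/524288 ≈ 0.8469.


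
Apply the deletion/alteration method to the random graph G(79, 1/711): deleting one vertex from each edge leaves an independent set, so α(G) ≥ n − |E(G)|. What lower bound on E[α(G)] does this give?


E[|E(G)|] = C(79, 2)·p = 3081 · (1/711) = 13/3.
E[α(G)] ≥ n − E[|E(G)|] = 79 − 13/3 = 224/3.
Numerically: ≈ 74.667.
(This is only a lower bound; the true E[α(G)] may be larger.)

E[α(G)] ≥ 224/3 ≈ 74.667.


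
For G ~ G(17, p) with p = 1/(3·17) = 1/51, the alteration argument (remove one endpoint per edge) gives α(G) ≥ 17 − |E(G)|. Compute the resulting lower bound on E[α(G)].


E[|E(G)|] = C(17, 2)·p = 136 · (1/51) = 8/3.
E[α(G)] ≥ n − E[|E(G)|] = 17 − 8/3 = 43/3.
Numerically: ≈ 14.3333.
(This is only a lower bound; the true E[α(G)] may be larger.)

E[α(G)] ≥ 43/3 ≈ 14.3333.


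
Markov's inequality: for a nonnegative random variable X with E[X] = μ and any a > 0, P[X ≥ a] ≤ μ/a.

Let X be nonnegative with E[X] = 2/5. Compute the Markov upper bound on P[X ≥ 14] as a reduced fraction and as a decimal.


μ = E[X] = 2/5, a = 14.
Markov: P[X ≥ 14] ≤ μ/a = (2/5)/14 = 1/35.
Numerically: ≈ 0.0286.
(Since a = 14 > μ = 0.4000, the bound 1/35 is < 1 and informative.)

P[X ≥ 14] ≤ 1/35 ≈ 0.0286.


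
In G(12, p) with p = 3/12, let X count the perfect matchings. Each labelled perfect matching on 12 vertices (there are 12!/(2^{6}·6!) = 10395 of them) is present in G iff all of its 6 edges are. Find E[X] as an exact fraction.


K_12 has 12!/(2^{6}·6!) = 10395 labelled perfect matchings.
For each such perfect matching H, let X_H = 1 if all 6 edges of H are present in G. Then P[X_H = 1] = p^{6} = (1/4)^{6} = 1/4096.
By linearity of expectation: E[X] = Σ_H E[X_H] = 10395 · p^{6} = 10395 · 1/4096 = 10395/4096.
Numerically: E[X] ≈ 2.538.

E[X] = 10395 · (1/4)^{6} = 10395/4096 ≈ 2.538.


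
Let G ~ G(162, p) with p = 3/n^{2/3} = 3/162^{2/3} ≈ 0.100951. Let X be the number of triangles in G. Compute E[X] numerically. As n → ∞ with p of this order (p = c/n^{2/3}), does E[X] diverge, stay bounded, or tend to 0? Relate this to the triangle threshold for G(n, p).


Number of potential triangles: C(162, 3) = 695520.
Each occurs with probability p³ ≈ (0.100951)³ ≈ 1.02880658e-03.
By linearity: E[X] = C(162, 3)·p³ ≈ 695520 · 1.02880658e-03 ≈ 715.555556.
Since α = 2/3 < 1, p = c/n^{2/3} ≫ 1/n is above the triangle threshold p ~ 1/n. Asymptotically E[X] ~ (c³/6)·n^{3(1−α)} = (3³/6)·n^{1} → ∞; triangles are abundant w.h.p.

E[X] ≈ 715.555556; in regime p = Θ(1/n^{2/3}) E[X] diverges (above the triangle threshold p ~ 1/n).


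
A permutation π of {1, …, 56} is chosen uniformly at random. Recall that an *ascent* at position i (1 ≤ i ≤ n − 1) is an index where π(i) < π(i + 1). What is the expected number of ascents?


Write X = Σ X_I over i = 1, …, 55, with X_I the indicator of one ascent.
There are 55 indicators.
For each fixed i, the pair (π(i), π(i+1)) is a uniformly random ordered pair of distinct values from {1, …, 56}; by symmetry P[π(i) < π(i+1)] = 1/2.
By linearity: E[X] = 55 · (1/2) = (56 − 1) · (1/2) = 55/2 ≈ 27.5000.

E[X] = 55/2 = 27.5000.


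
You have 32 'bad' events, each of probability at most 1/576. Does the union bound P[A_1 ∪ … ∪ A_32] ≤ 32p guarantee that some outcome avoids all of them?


Union bound: P[∪_{i=1}^{32} A_i] ≤ Σ_i P[A_i] ≤ 32·p = 32·(1/576) = 1/18.
Numerically: 1/18 ≈ 0.05556.
Is 1/18 < 1? YES.
Since P[∪ A_i] ≤ 1/18 < 1, the complement has P[∩ A_i^c] ≥ 1 − 1/18 = 17/18 > 0, so some outcome avoids every A_i.

32·p = 1/18 ≈ 0.05556; existence CERTIFIED by the union bound.


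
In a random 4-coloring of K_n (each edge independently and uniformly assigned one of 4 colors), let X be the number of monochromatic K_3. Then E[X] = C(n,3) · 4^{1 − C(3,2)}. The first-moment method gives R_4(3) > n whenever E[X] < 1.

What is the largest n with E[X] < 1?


We need C(n, 3) · 4^{1 − 3} < 1, i.e. C(n, 3) < 4^{3 − 1} = 16.
Check values of n near the boundary:
  n = 3: C(3, 3) = 1; 1 < 16? YES
  n = 4: C(4, 3) = 4; 4 < 16? YES
  n = 5: C(5, 3) = 10; 10 < 16? YES
  n = 6: C(6, 3) = 20; 20 < 16? NO
  n = 7: C(7, 3) = 35; 35 < 16? NO
The largest n with C(n, 3) < 16 is n = 5 (where E[X] = 5/8 ≈ 0.6250000). Hence R_4(3) > 5, i.e. R_4(3) ≥ 6.

Largest n = 5; hence R_4(3) > 5.


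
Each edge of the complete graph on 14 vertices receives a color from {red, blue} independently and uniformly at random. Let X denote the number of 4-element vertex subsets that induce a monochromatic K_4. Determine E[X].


Let X = Σ_S X_S over the C(14, 4) = 1001 subsets S of size 4, where X_S = 1 if the K_4 on S is monochromatic.
For a fixed S, the K_4 on S has C(4, 2) = 6 edges. P[all 6 edges red] = (1/2)^6, and likewise for blue, so P[monochromatic] = 2·(1/2)^6 = 2^{1 − 6} = 1/32.
By linearity: E[X] = C(14, 4) · 2^{1 − 6} = 1001 · 1/32 = 1001/32.
Numerically: E[X] ≈ 31.281250.

E[X] = C(14,4)·2^(1−C(4,2)) = 1001/32 ≈ 31.281250.


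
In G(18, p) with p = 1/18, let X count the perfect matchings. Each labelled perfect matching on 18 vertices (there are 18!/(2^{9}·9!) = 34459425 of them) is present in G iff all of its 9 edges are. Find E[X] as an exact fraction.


K_18 has 18!/(2^{9}·9!) = 34459425 labelled perfect matchings.
For each such perfect matching H, let X_H = 1 if all 9 edges of H are present in G. Then P[X_H = 1] = p^{9} = (1/18)^{9} = 1/198359290368.
By linearity of expectation: E[X] = Σ_H E[X_H] = 34459425 · p^{9} = 34459425 · 1/198359290368 = 425425/2448880128.
Numerically: E[X] ≈ 0.0001737.

E[X] = 34459425 · (1/18)^{9} = 425425/2448880128 ≈ 0.0001737.


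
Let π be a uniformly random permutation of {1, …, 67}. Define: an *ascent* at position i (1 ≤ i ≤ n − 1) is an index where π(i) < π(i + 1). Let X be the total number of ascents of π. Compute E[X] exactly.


Write X = Σ X_I over i = 1, …, 66, with X_I the indicator of one ascent.
There are 66 indicators.
For each fixed i, the pair (π(i), π(i+1)) is a uniformly random ordered pair of distinct values from {1, …, 67}; by symmetry P[π(i) < π(i+1)] = 1/2.
By linearity: E[X] = 66 · (1/2) = (67 − 1) · (1/2) = 33 ≈ 33.0000.

E[X] = 33 = 33.0000.


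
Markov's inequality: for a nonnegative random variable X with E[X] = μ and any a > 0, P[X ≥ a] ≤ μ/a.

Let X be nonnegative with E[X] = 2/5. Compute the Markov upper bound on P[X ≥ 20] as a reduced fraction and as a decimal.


μ = E[X] = 2/5, a = 20.
Markov: P[X ≥ 20] ≤ μ/a = (2/5)/20 = 1/50.
Numerically: ≈ 0.0200.
(Since a = 20 > μ = 0.4000, the bound 1/50 is < 1 and informative.)

P[X ≥ 20] ≤ 1/50 ≈ 0.0200.


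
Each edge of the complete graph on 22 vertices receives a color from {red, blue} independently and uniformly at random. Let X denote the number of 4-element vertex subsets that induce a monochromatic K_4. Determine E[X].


Let X = Σ_S X_S over the C(22, 4) = 7315 subsets S of size 4, where X_S = 1 if the K_4 on S is monochromatic.
For a fixed S, the K_4 on S has C(4, 2) = 6 edges. P[all 6 edges red] = (1/2)^6, and likewise for blue, so P[monochromatic] = 2·(1/2)^6 = 2^{1 − 6} = 1/32.
Summing: E[X] = C(22, 4) · 2^{1 − 6} = 7315 · 1/32 = 7315/32.
Numerically: E[X] ≈ 228.5938.

E[X] = C(22,4)·2^(1−C(4,2)) = 7315/32 ≈ 228.5938.


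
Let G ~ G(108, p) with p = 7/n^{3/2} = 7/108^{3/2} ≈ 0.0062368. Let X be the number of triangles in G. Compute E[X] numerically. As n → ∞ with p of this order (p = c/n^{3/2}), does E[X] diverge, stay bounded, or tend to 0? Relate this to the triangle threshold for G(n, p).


Number of potential triangles: C(108, 3) = 204156.
Each occurs with probability p³ ≈ (0.0062368)³ ≈ 2.4259800e-07.
By linearity: E[X] = C(108, 3)·p³ ≈ 204156 · 2.4259800e-07 ≈ 0.04953.
Since α = 3/2 > 1, p = c/n^{3/2} = o(1/n) is below the triangle threshold p ~ 1/n. Asymptotically E[X] ~ (c³/6)·n^{3(1−α)} = (7³/6)·n^{-1.5} → 0, so by Markov's inequality G has no triangles w.h.p.

E[X] ≈ 0.04953; in regime p = Θ(1/n^{3/2}) E[X] tends to 0 (below the triangle threshold p ~ 1/n).


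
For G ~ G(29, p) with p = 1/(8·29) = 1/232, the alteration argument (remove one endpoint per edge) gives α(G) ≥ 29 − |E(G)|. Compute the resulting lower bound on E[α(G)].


E[|E(G)|] = C(29, 2)·p = 406 · (1/232) = 7/4.
E[α(G)] ≥ n − E[|E(G)|] = 29 − 7/4 = 109/4.
Numerically: ≈ 27.2500.
(This is only a lower bound; the true E[α(G)] may be larger.)

E[α(G)] ≥ 109/4 ≈ 27.2500.


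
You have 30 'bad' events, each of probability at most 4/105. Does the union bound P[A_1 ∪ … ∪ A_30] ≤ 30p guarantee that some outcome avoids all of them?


Union bound: P[∪_{i=1}^{30} A_i] ≤ Σ_i P[A_i] ≤ 30·p = 30·(4/105) = 8/7.
Numerically: 8/7 ≈ 1.143.
Is 8/7 < 1? NO.
Since the bound 8/7 is ≥ 1, the union bound is uninformative here; it does NOT by itself certify existence.

30·p = 8/7 ≈ 1.143; existence NOT certified by the union bound.


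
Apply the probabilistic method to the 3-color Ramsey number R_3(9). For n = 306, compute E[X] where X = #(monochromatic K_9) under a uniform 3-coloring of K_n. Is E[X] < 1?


E[X] = C(306, 9) · 3^{1 − 36} = 57564745737892900 · 3^{−35} = 57564745737892900/50031545098999707.
As a reduced fraction: E[X] = 57564745737892900/50031545098999707 ≈ 1.1505690.
Is E[X] < 1? NO.
Since E[X] ≥ 1, the first-moment bound is inconclusive at n = 306; it does NOT by itself certify R_3(9) > 306.

E[X] = 57564745737892900/50031545098999707 ≈ 1.1505690; E[X] ≥ 1; first-moment method inconclusive here.


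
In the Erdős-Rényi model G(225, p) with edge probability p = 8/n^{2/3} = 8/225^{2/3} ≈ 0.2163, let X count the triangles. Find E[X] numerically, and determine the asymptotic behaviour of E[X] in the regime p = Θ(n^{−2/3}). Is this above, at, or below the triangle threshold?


Number of potential triangles: C(225, 3) = 1873200.
Each occurs with probability p³ ≈ (0.2163)³ ≈ 1.011358e-02.
By linearity: E[X] = C(225, 3)·p³ ≈ 1873200 · 1.011358e-02 ≈ 18944.7585.
Since α = 2/3 < 1, p = c/n^{2/3} ≫ 1/n is above the triangle threshold p ~ 1/n. Asymptotically E[X] ~ (c³/6)·n^{3(1−α)} = (8³/6)·n^{1} → ∞; triangles are abundant w.h.p.

E[X] ≈ 18944.7585; in regime p = Θ(1/n^{2/3}) E[X] diverges (above the triangle threshold p ~ 1/n).


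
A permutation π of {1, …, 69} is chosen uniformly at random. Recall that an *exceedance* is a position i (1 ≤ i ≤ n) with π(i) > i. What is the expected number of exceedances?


Write X = Σ_{i=1}^{69} X_i, where X_i = 1_{π(i) > i}.
For each fixed i, π(i) is uniform over {1, …, 69} (marginal of a uniform permutation), so P[π(i) > i] = (n − i)/n. Summing: Σ_{i=1}^{69} (n − i)/n = (0 + 1 + … + 68)/69 = 69(69 − 1)/(2·69) = (69 − 1)/2.
Hence E[X] = Σ_{i=1}^{69} (69 − i)/69 = 34 ≈ 34.000.

E[X] = 34 = 34.000.


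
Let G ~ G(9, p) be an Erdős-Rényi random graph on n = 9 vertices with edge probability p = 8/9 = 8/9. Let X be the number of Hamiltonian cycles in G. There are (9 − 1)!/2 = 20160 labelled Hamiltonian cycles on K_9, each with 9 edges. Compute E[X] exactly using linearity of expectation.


K_9 has (9 − 1)!/2 = 20160 labelled Hamiltonian cycles.
For each such Hamiltonian cycle H, let X_H = 1 if all 9 edges of H are present in G. Then P[X_H = 1] = p^{9} = (8/9)^{9} = 134217728/387420489.
Summing the indicators: E[X] = Σ_H E[X_H] = 20160 · p^{9} = 20160 · 134217728/387420489 = 300647710720/43046721.
Numerically: E[X] ≈ 6984.2.

E[X] = 20160 · (8/9)^{9} = 300647710720/43046721 ≈ 6984.2.


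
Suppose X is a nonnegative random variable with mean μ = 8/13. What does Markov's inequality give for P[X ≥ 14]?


μ = E[X] = 8/13, a = 14.
Markov: P[X ≥ 14] ≤ μ/a = (8/13)/14 = 4/91.
Numerically: ≈ 0.04396.
(Since a = 14 > μ = 0.61538, the bound 4/91 is < 1 and informative.)

P[X ≥ 14] ≤ 4/91 ≈ 0.04396.


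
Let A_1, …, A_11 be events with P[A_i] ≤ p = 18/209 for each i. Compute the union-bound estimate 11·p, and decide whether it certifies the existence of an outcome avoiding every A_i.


Union bound: P[∪_{i=1}^{11} A_i] ≤ Σ_i P[A_i] ≤ 11·p = 11·(18/209) = 18/19.
Numerically: 18/19 ≈ 0.947368.
Is 18/19 < 1? YES.
Since P[∪ A_i] ≤ 18/19 < 1, the complement has P[∩ A_i^c] ≥ 1 − 18/19 = 1/19 > 0, so some outcome avoids every A_i.

11·p = 18/19 ≈ 0.947368; existence CERTIFIED by the union bound.


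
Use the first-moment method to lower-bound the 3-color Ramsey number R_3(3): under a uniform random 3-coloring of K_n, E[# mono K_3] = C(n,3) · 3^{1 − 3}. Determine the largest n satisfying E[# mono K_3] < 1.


We need C(n, 3) · 3^{1 − 3} < 1, i.e. C(n, 3) < 3^{3 − 1} = 9.
Check values of n near the boundary:
  n = 3: C(3, 3) = 1; 1 < 9? YES
  n = 4: C(4, 3) = 4; 4 < 9? YES
  n = 5: C(5, 3) = 10; 10 < 9? NO
  n = 6: C(6, 3) = 20; 20 < 9? NO
  n = 7: C(7, 3) = 35; 35 < 9? NO
The largest n with C(n, 3) < 9 is n = 4 (where E[X] = 4/9 ≈ 0.444444). Hence R_3(3) > 4, i.e. R_3(3) ≥ 5.

Largest n = 4; hence R_3(3) > 4.


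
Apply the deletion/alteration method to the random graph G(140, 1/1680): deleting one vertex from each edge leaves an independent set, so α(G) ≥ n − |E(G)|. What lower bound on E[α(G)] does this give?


E[|E(G)|] = C(140, 2)·p = 9730 · (1/1680) = 139/24.
E[α(G)] ≥ n − E[|E(G)|] = 140 − 139/24 = 3221/24.
Numerically: ≈ 134.208333.
(This is only a lower bound; the true E[α(G)] may be larger.)

E[α(G)] ≥ 3221/24 ≈ 134.208333.


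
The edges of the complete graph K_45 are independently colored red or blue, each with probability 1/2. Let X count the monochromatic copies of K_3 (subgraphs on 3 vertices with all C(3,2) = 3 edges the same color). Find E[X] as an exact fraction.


Let X = Σ_S X_S over the C(45, 3) = 14190 subsets S of size 3, where X_S = 1 if the K_3 on S is monochromatic.
For a fixed S, the K_3 on S has C(3, 2) = 3 edges. P[all 3 edges red] = (1/2)^3, and likewise for blue, so P[monochromatic] = 2·(1/2)^3 = 2^{1 − 3} = 1/4.
By linearity of expectation: E[X] = C(45, 3) · 2^{1 − 3} = 14190 · 1/4 = 7095/2.
Numerically: E[X] ≈ 3547.500.

E[X] = C(45,3)·2^(1−C(3,2)) = 7095/2 ≈ 3547.500.


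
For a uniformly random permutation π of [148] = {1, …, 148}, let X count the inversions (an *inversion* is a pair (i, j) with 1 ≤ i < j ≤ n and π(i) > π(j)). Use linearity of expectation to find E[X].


Write X = Σ X_I over the C(148, 2) = 10878 pairs i < j, with X_I the indicator of one inversion.
There are 10878 indicators.
For each fixed pair i < j, the values π(i) and π(j) are two distinct elements of {1, …, 148} in uniformly random order; by symmetry P[π(i) > π(j)] = 1/2.
By linearity: E[X] = 10878 · (1/2) = C(148, 2) · (1/2) = 10878/2 = 5439 ≈ 5439.0000.

E[X] = 5439 = 5439.0000.


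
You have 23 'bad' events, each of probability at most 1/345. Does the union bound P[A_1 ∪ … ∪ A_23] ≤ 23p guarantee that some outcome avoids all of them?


Union bound: P[∪_{i=1}^{23} A_i] ≤ Σ_i P[A_i] ≤ 23·p = 23·(1/345) = 1/15.
Numerically: 1/15 ≈ 0.066667.
Is 1/15 < 1? YES.
Since P[∪ A_i] ≤ 1/15 < 1, the complement has P[∩ A_i^c] ≥ 1 − 1/15 = 14/15 > 0, so some outcome avoids every A_i.

23·p = 1/15 ≈ 0.066667; existence CERTIFIED by the union bound.


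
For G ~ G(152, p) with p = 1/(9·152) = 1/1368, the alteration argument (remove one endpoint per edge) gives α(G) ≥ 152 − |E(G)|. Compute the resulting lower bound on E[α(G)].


E[|E(G)|] = C(152, 2)·p = 11476 · (1/1368) = 151/18.
E[α(G)] ≥ n − E[|E(G)|] = 152 − 151/18 = 2585/18.
Numerically: ≈ 143.611.
(This is only a lower bound; the true E[α(G)] may be larger.)

E[α(G)] ≥ 2585/18 ≈ 143.611.


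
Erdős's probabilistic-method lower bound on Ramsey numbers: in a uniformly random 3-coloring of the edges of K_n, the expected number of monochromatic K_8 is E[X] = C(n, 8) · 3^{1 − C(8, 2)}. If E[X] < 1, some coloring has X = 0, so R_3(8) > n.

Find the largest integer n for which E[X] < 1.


We need C(n, 8) · 3^{1 − 28} < 1, i.e. C(n, 8) < 3^{28 − 1} = 7625597484987.
Check values of n near the boundary:
  n = 155: C(155, 8) = 6876747915675; 6876747915675 < 7625597484987? YES
  n = 156: C(156, 8) = 7248464019225; 7248464019225 < 7625597484987? YES
  n = 157: C(157, 8) = 7637643295425; 7637643295425 < 7625597484987? NO
  n = 158: C(158, 8) = 8044984271181; 8044984271181 < 7625597484987? NO
The largest n with C(n, 8) < 7625597484987 is n = 156 (where E[X] = 805384891025/847288609443 ≈ 0.9505). Hence R_3(8) > 156, i.e. R_3(8) ≥ 157.

Largest n = 156; hence R_3(8) > 156.


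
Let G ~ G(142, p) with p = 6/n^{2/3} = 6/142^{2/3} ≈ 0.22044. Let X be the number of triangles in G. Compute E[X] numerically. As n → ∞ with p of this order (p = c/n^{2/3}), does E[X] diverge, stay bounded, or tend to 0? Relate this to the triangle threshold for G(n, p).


Number of potential triangles: C(142, 3) = 467180.
Each occurs with probability p³ ≈ (0.22044)³ ≈ 1.0712160e-02.
By linearity: E[X] = C(142, 3)·p³ ≈ 467180 · 1.0712160e-02 ≈ 5004.50704.
Since α = 2/3 < 1, p = c/n^{2/3} ≫ 1/n is above the triangle threshold p ~ 1/n. Asymptotically E[X] ~ (c³/6)·n^{3(1−α)} = (6³/6)·n^{1} → ∞; triangles are abundant w.h.p.

E[X] ≈ 5004.50704; in regime p = Θ(1/n^{2/3}) E[X] diverges (above the triangle threshold p ~ 1/n).


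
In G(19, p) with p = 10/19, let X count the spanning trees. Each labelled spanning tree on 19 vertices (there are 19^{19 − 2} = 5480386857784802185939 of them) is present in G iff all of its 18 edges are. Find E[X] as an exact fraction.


K_19 has 19^{19 − 2} = 5480386857784802185939 labelled spanning trees.
For each such spanning tree H, let X_H = 1 if all 18 edges of H are present in G. Then P[X_H = 1] = p^{18} = (10/19)^{18} = 1000000000000000000/104127350297911241532841.
Summing the indicators: E[X] = Σ_H E[X_H] = 5480386857784802185939 · p^{18} = 5480386857784802185939 · 1000000000000000000/104127350297911241532841 = 1000000000000000000/19.
Numerically: E[X] ≈ 5.26e+16.

E[X] = 5480386857784802185939 · (10/19)^{18} = 1000000000000000000/19 ≈ 5.26e+16.


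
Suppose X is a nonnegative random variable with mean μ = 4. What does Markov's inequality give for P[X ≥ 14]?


μ = E[X] = 4, a = 14.
Markov: P[X ≥ 14] ≤ μ/a = (4)/14 = 2/7.
Numerically: ≈ 0.28571.
(Since a = 14 > μ = 4.00000, the bound 2/7 is < 1 and informative.)

P[X ≥ 14] ≤ 2/7 ≈ 0.28571.


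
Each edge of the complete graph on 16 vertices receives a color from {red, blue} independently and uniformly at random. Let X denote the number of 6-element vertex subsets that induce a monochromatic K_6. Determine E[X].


Let X = Σ_S X_S over the C(16, 6) = 8008 subsets S of size 6, where X_S = 1 if the K_6 on S is monochromatic.
For a fixed S, the K_6 on S has C(6, 2) = 15 edges. P[all 15 edges red] = (1/2)^15, and likewise for blue, so P[monochromatic] = 2·(1/2)^15 = 2^{1 − 15} = 1/16384.
By linearity: E[X] = C(16, 6) · 2^{1 − 15} = 8008 · 1/16384 = 1001/2048.
Numerically: E[X] ≈ 0.48877.

E[X] = C(16,6)·2^(1−C(6,2)) = 1001/2048 ≈ 0.48877.


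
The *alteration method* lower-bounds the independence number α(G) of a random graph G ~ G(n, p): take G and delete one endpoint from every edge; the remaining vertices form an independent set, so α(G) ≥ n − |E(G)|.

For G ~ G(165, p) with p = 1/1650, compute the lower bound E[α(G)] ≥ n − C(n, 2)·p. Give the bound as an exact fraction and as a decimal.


E[|E(G)|] = C(165, 2)·p = 13530 · (1/1650) = 41/5.
E[α(G)] ≥ n − E[|E(G)|] = 165 − 41/5 = 784/5.
Numerically: ≈ 156.8000.
(This is only a lower bound; the true E[α(G)] may be larger.)

E[α(G)] ≥ 784/5 ≈ 156.8000.


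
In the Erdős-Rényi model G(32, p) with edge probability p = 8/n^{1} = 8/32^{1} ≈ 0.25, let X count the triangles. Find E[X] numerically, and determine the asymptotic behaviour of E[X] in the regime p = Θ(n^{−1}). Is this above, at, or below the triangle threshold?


Number of potential triangles: C(32, 3) = 4960.
Each occurs with probability p³ ≈ (0.25)³ ≈ 1.562500e-02.
By linearity: E[X] = C(32, 3)·p³ ≈ 4960 · 1.562500e-02 ≈ 77.5000.
Here α = 1, so p = 8/n is exactly at the triangle threshold p ~ 1/n. Asymptotically E[X] → c³/6 = 8³/6 = 256/3 ≈ 85.3333, a bounded constant. In this regime the triangle count is asymptotically Poisson(c³/6).

E[X] ≈ 77.5000; in regime p = Θ(1/n^{1}) E[X] stays bounded (at the triangle threshold p ~ 1/n).


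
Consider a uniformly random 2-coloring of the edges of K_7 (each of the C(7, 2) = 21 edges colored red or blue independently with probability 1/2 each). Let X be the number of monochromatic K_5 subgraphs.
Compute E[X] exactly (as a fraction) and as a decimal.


Let X = Σ_S X_S over the C(7, 5) = 21 subsets S of size 5, where X_S = 1 if the K_5 on S is monochromatic.
For a fixed S, the K_5 on S has C(5, 2) = 10 edges. P[all 10 edges red] = (1/2)^10, and likewise for blue, so P[monochromatic] = 2·(1/2)^10 = 2^{1 − 10} = 1/512.
Summing: E[X] = C(7, 5) · 2^{1 − 10} = 21 · 1/512 = 21/512.
Numerically: E[X] ≈ 0.0410.

E[X] = C(7,5)·2^(1−C(5,2)) = 21/512 ≈ 0.0410.


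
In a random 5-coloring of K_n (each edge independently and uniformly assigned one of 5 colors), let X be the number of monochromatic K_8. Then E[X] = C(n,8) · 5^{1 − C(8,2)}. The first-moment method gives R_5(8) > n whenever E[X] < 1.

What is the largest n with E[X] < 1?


We need C(n, 8) · 5^{1 − 28} < 1, i.e. C(n, 8) < 5^{28 − 1} = 7450580596923828125.
Check values of n near the boundary:
  n = 860: C(860, 8) = 7182671140665308145; 7182671140665308145 < 7450580596923828125? YES
  n = 861: C(861, 8) = 7250034996615275865; 7250034996615275865 < 7450580596923828125? YES
  n = 862: C(862, 8) = 7317951015318931845; 7317951015318931845 < 7450580596923828125? YES
  n = 863: C(863, 8) = 7386423071602617757; 7386423071602617757 < 7450580596923828125? YES
  n = 864: C(864, 8) = 7455455062926006708; 7455455062926006708 < 7450580596923828125? NO
The largest n with C(n, 8) < 7450580596923828125 is n = 863 (where E[X] = 7386423071602617757/7450580596923828125 ≈ 0.991389). Hence R_5(8) > 863, i.e. R_5(8) ≥ 864.

Largest n = 863; hence R_5(8) > 863.


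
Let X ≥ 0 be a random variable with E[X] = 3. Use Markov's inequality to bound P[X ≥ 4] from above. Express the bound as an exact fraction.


μ = E[X] = 3, a = 4.
Markov: P[X ≥ 4] ≤ μ/a = (3)/4 = 3/4.
Numerically: ≈ 0.7500.
(Since a = 4 > μ = 3.0000, the bound 3/4 is < 1 and informative.)

P[X ≥ 4] ≤ 3/4 ≈ 0.7500.


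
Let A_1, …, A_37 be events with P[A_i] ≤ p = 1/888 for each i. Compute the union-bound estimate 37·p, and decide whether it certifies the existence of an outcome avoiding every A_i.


Union bound: P[∪_{i=1}^{37} A_i] ≤ Σ_i P[A_i] ≤ 37·p = 37·(1/888) = 1/24.
Numerically: 1/24 ≈ 0.042.
Is 1/24 < 1? YES.
Since P[∪ A_i] ≤ 1/24 < 1, the complement has P[∩ A_i^c] ≥ 1 − 1/24 = 23/24 > 0, so some outcome avoids every A_i.

37·p = 1/24 ≈ 0.042; existence CERTIFIED by the union bound.


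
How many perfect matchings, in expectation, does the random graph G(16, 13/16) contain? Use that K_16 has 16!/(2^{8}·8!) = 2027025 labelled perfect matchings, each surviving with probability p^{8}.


K_16 has 16!/(2^{8}·8!) = 2027025 labelled perfect matchings.
For each such perfect matching H, let X_H = 1 if all 8 edges of H are present in G. Then P[X_H = 1] = p^{8} = (13/16)^{8} = 815730721/4294967296.
Summing the indicators: E[X] = Σ_H E[X_H] = 2027025 · p^{8} = 2027025 · 815730721/4294967296 = 1653506564735025/4294967296.
Numerically: E[X] ≈ 3.8499e+05.

E[X] = 2027025 · (13/16)^{8} = 1653506564735025/4294967296 ≈ 3.8499e+05.


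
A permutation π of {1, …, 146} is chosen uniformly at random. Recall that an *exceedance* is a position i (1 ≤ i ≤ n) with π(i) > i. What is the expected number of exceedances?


Write X = Σ_{i=1}^{146} X_i, where X_i = 1_{π(i) > i}.
For each fixed i, π(i) is uniform over {1, …, 146} (marginal of a uniform permutation), so P[π(i) > i] = (n − i)/n. Summing: Σ_{i=1}^{146} (n − i)/n = (0 + 1 + … + 145)/146 = 146(146 − 1)/(2·146) = (146 − 1)/2.
Hence E[X] = Σ_{i=1}^{146} (146 − i)/146 = 145/2 ≈ 72.50000.

E[X] = 145/2 = 72.50000.


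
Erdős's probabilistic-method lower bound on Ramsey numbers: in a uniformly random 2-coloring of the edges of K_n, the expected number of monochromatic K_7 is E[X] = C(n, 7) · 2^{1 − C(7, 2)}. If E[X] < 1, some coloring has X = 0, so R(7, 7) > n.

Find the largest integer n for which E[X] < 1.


We need C(n, 7) · 2^{1 − 21} < 1, i.e. C(n, 7) < 2^{21 − 1} = 1048576.
Check values of n near the boundary:
  n = 22: C(22, 7) = 170544; 170544 < 1048576? YES
  n = 23: C(23, 7) = 245157; 245157 < 1048576? YES
  n = 24: C(24, 7) = 346104; 346104 < 1048576? YES
  n = 25: C(25, 7) = 480700; 480700 < 1048576? YES
  n = 26: C(26, 7) = 657800; 657800 < 1048576? YES
  n = 27: C(27, 7) = 888030; 888030 < 1048576? YES
  n = 28: C(28, 7) = 1184040; 1184040 < 1048576? NO
The largest n with C(n, 7) < 1048576 is n = 27 (where E[X] = 444015/524288 ≈ 0.8468914). Hence R(7, 7) > 27, i.e. R(7, 7) ≥ 28.

Largest n = 27; hence R(7, 7) > 27.


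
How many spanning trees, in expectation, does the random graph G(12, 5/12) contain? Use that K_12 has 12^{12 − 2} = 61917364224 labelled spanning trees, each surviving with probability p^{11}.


K_12 has 12^{12 − 2} = 61917364224 labelled spanning trees.
For each such spanning tree H, let X_H = 1 if all 11 edges of H are present in G. Then P[X_H = 1] = p^{11} = (5/12)^{11} = 48828125/743008370688.
By linearity: E[X] = Σ_H E[X_H] = 61917364224 · p^{11} = 61917364224 · 48828125/743008370688 = 48828125/12.
Numerically: E[X] ≈ 4.069e+06.

E[X] = 61917364224 · (5/12)^{11} = 48828125/12 ≈ 4.069e+06.


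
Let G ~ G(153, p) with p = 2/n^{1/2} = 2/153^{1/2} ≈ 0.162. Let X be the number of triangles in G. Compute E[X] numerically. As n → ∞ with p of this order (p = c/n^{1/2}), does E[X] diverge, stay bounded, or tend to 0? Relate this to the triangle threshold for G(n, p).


Number of potential triangles: C(153, 3) = 585276.
Each occurs with probability p³ ≈ (0.162)³ ≈ 4.22720e-03.
By linearity: E[X] = C(153, 3)·p³ ≈ 585276 · 4.22720e-03 ≈ 2474.079.
Since α = 1/2 < 1, p = c/n^{1/2} ≫ 1/n is above the triangle threshold p ~ 1/n. Asymptotically E[X] ~ (c³/6)·n^{3(1−α)} = (2³/6)·n^{1.5} → ∞; triangles are abundant w.h.p.

E[X] ≈ 2474.079; in regime p = Θ(1/n^{1/2}) E[X] diverges (above the triangle threshold p ~ 1/n).


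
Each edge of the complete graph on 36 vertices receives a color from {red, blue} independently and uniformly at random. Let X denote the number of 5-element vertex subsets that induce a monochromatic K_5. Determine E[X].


Let X = Σ_S X_S over the C(36, 5) = 376992 subsets S of size 5, where X_S = 1 if the K_5 on S is monochromatic.
For a fixed S, the K_5 on S has C(5, 2) = 10 edges. P[all 10 edges red] = (1/2)^10, and likewise for blue, so P[monochromatic] = 2·(1/2)^10 = 2^{1 − 10} = 1/512.
By linearity: E[X] = C(36, 5) · 2^{1 − 10} = 376992 · 1/512 = 11781/16.
Numerically: E[X] ≈ 736.3125.

E[X] = C(36,5)·2^(1−C(5,2)) = 11781/16 ≈ 736.3125.


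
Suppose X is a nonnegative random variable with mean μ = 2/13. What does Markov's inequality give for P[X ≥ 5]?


μ = E[X] = 2/13, a = 5.
Markov: P[X ≥ 5] ≤ μ/a = (2/13)/5 = 2/65.
Numerically: ≈ 0.0308.
(Since a = 5 > μ = 0.1538, the bound 2/65 is < 1 and informative.)

P[X ≥ 5] ≤ 2/65 ≈ 0.0308.


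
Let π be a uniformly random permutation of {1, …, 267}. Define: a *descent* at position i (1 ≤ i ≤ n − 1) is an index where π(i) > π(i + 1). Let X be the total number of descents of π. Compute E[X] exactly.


Write X = Σ X_I over i = 1, …, 266, with X_I the indicator of one descent.
There are 266 indicators.
For each fixed i, the pair (π(i), π(i+1)) is a uniformly random ordered pair of distinct values from {1, …, 267}; by symmetry P[π(i) > π(i+1)] = 1/2.
By linearity: E[X] = 266 · (1/2) = (267 − 1) · (1/2) = 133 ≈ 133.000.

E[X] = 133 = 133.000.


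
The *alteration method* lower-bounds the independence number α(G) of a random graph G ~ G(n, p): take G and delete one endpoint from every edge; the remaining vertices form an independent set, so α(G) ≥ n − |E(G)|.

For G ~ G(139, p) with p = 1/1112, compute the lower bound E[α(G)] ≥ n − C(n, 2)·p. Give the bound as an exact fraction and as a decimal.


E[|E(G)|] = C(139, 2)·p = 9591 · (1/1112) = 69/8.
E[α(G)] ≥ n − E[|E(G)|] = 139 − 69/8 = 1043/8.
Numerically: ≈ 130.37500.
(This is only a lower bound; the true E[α(G)] may be larger.)

E[α(G)] ≥ 1043/8 ≈ 130.37500.


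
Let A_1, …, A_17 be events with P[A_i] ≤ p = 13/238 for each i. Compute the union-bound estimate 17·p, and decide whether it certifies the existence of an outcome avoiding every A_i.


Union bound: P[∪_{i=1}^{17} A_i] ≤ Σ_i P[A_i] ≤ 17·p = 17·(13/238) = 13/14.
Numerically: 13/14 ≈ 0.9285714.
Is 13/14 < 1? YES.
Since P[∪ A_i] ≤ 13/14 < 1, the complement has P[∩ A_i^c] ≥ 1 − 13/14 = 1/14 > 0, so some outcome avoids every A_i.

17·p = 13/14 ≈ 0.9285714; existence CERTIFIED by the union bound.


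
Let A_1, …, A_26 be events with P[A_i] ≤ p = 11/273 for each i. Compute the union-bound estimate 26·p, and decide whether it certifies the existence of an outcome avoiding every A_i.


Union bound: P[∪_{i=1}^{26} A_i] ≤ Σ_i P[A_i] ≤ 26·p = 26·(11/273) = 22/21.
Numerically: 22/21 ≈ 1.0476190.
Is 22/21 < 1? NO.
Since the bound 22/21 is ≥ 1, the union bound is uninformative here; it does NOT by itself certify existence.

26·p = 22/21 ≈ 1.0476190; existence NOT certified by the union bound.


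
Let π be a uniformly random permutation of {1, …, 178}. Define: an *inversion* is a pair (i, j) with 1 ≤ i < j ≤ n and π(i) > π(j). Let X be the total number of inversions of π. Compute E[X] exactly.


Write X = Σ X_I over the C(178, 2) = 15753 pairs i < j, with X_I the indicator of one inversion.
There are 15753 indicators.
For each fixed pair i < j, the values π(i) and π(j) are two distinct elements of {1, …, 178} in uniformly random order; by symmetry P[π(i) > π(j)] = 1/2.
By linearity: E[X] = 15753 · (1/2) = C(178, 2) · (1/2) = 15753/2 = 15753/2 ≈ 7876.50000.

E[X] = 15753/2 = 7876.50000.


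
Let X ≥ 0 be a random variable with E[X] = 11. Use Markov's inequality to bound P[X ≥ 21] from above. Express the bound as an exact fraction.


μ = E[X] = 11, a = 21.
Markov: P[X ≥ 21] ≤ μ/a = (11)/21 = 11/21.
Numerically: ≈ 0.524.
(Since a = 21 > μ = 11.000, the bound 11/21 is < 1 and informative.)

P[X ≥ 21] ≤ 11/21 ≈ 0.524.


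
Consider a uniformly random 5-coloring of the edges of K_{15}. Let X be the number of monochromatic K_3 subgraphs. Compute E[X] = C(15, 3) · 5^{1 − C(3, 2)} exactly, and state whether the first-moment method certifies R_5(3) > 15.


E[X] = C(15, 3) · 5^{1 − 3} = 455 · 5^{−2} = 455/25.
As a reduced fraction: E[X] = 91/5 ≈ 18.200000.
Is E[X] < 1? NO.
Since E[X] ≥ 1, the first-moment bound is inconclusive at n = 15; it does NOT by itself certify R_5(3) > 15.

E[X] = 91/5 ≈ 18.200000; E[X] ≥ 1; first-moment method inconclusive here.


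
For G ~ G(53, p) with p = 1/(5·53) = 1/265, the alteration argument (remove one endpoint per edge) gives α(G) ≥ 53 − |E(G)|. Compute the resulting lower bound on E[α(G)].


E[|E(G)|] = C(53, 2)·p = 1378 · (1/265) = 26/5.
E[α(G)] ≥ n − E[|E(G)|] = 53 − 26/5 = 239/5.
Numerically: ≈ 47.80000.
(This is only a lower bound; the true E[α(G)] may be larger.)

E[α(G)] ≥ 239/5 ≈ 47.80000.


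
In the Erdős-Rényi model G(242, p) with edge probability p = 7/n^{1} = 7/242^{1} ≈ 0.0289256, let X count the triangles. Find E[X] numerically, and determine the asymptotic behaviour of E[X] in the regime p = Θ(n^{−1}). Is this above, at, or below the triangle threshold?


Number of potential triangles: C(242, 3) = 2332880.
Each occurs with probability p³ ≈ (0.0289256)³ ≈ 2.42018198e-05.
By linearity: E[X] = C(242, 3)·p³ ≈ 2332880 · 2.42018198e-05 ≈ 56.459941.
Here α = 1, so p = 7/n is exactly at the triangle threshold p ~ 1/n. Asymptotically E[X] → c³/6 = 7³/6 = 343/6 ≈ 57.166667, a bounded constant. In this regime the triangle count is asymptotically Poisson(c³/6).

E[X] ≈ 56.459941; in regime p = Θ(1/n^{1}) E[X] stays bounded (at the triangle threshold p ~ 1/n).


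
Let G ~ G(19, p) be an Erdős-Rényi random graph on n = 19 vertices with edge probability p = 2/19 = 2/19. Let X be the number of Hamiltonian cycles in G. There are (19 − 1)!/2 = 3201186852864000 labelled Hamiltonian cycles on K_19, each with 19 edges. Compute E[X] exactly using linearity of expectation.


K_19 has (19 − 1)!/2 = 3201186852864000 labelled Hamiltonian cycles.
For each such Hamiltonian cycle H, let X_H = 1 if all 19 edges of H are present in G. Then P[X_H = 1] = p^{19} = (2/19)^{19} = 524288/1978419655660313589123979.
By linearity of expectation: E[X] = Σ_H E[X_H] = 3201186852864000 · p^{19} = 3201186852864000 · 524288/1978419655660313589123979 = 1678343852714360832000/1978419655660313589123979.
Numerically: E[X] ≈ 0.000848326.

E[X] = 3201186852864000 · (2/19)^{19} = 1678343852714360832000/1978419655660313589123979 ≈ 0.000848326.


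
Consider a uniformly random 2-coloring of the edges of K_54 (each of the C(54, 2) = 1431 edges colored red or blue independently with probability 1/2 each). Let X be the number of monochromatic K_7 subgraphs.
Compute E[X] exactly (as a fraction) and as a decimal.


Let X = Σ_S X_S over the C(54, 7) = 177100560 subsets S of size 7, where X_S = 1 if the K_7 on S is monochromatic.
For a fixed S, the K_7 on S has C(7, 2) = 21 edges. P[all 21 edges red] = (1/2)^21, and likewise for blue, so P[monochromatic] = 2·(1/2)^21 = 2^{1 − 21} = 1/1048576.
By linearity of expectation: E[X] = C(54, 7) · 2^{1 − 21} = 177100560 · 1/1048576 = 11068785/65536.
Numerically: E[X] ≈ 168.896.

E[X] = C(54,7)·2^(1−C(7,2)) = 11068785/65536 ≈ 168.896.


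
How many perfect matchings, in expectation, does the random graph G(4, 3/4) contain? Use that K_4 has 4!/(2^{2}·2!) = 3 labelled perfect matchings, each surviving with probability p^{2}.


K_4 has 4!/(2^{2}·2!) = 3 labelled perfect matchings.
For each such perfect matching H, let X_H = 1 if all 2 edges of H are present in G. Then P[X_H = 1] = p^{2} = (3/4)^{2} = 9/16.
By linearity of expectation: E[X] = Σ_H E[X_H] = 3 · p^{2} = 3 · 9/16 = 27/16.
Numerically: E[X] ≈ 1.6875.

E[X] = 3 · (3/4)^{2} = 27/16 ≈ 1.6875.


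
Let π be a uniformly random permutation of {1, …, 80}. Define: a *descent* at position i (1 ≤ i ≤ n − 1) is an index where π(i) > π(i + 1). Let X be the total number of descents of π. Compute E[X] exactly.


Write X = Σ X_I over i = 1, …, 79, with X_I the indicator of one descent.
There are 79 indicators.
For each fixed i, the pair (π(i), π(i+1)) is a uniformly random ordered pair of distinct values from {1, …, 80}; by symmetry P[π(i) > π(i+1)] = 1/2.
By linearity: E[X] = 79 · (1/2) = (80 − 1) · (1/2) = 79/2 ≈ 39.50000.

E[X] = 79/2 = 39.50000.


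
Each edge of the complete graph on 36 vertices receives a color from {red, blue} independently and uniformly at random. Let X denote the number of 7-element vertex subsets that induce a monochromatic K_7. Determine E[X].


Let X = Σ_S X_S over the C(36, 7) = 8347680 subsets S of size 7, where X_S = 1 if the K_7 on S is monochromatic.
For a fixed S, the K_7 on S has C(7, 2) = 21 edges. P[all 21 edges red] = (1/2)^21, and likewise for blue, so P[monochromatic] = 2·(1/2)^21 = 2^{1 − 21} = 1/1048576.
Summing: E[X] = C(36, 7) · 2^{1 − 21} = 8347680 · 1/1048576 = 260865/32768.
Numerically: E[X] ≈ 7.96097.

E[X] = C(36,7)·2^(1−C(7,2)) = 260865/32768 ≈ 7.96097.


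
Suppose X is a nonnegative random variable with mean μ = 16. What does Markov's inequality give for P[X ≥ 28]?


μ = E[X] = 16, a = 28.
Markov: P[X ≥ 28] ≤ μ/a = (16)/28 = 4/7.
Numerically: ≈ 0.5714.
(Since a = 28 > μ = 16.0000, the bound 4/7 is < 1 and informative.)

P[X ≥ 28] ≤ 4/7 ≈ 0.5714.
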